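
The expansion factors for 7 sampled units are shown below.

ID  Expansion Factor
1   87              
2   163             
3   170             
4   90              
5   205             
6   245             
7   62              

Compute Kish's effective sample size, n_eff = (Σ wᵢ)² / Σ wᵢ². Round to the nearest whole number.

Σ wᵢ = 87 + 163 + 170 + 90 + 205 + 245 + 62 = 1022
Σ wᵢ² = 7569 + 26569 + 28900 + 8100 + 42025 + 60025 + 3844 = 177032
n_eff = 1022² / 177032 = 1044484 / 177032 = 5.8999729

6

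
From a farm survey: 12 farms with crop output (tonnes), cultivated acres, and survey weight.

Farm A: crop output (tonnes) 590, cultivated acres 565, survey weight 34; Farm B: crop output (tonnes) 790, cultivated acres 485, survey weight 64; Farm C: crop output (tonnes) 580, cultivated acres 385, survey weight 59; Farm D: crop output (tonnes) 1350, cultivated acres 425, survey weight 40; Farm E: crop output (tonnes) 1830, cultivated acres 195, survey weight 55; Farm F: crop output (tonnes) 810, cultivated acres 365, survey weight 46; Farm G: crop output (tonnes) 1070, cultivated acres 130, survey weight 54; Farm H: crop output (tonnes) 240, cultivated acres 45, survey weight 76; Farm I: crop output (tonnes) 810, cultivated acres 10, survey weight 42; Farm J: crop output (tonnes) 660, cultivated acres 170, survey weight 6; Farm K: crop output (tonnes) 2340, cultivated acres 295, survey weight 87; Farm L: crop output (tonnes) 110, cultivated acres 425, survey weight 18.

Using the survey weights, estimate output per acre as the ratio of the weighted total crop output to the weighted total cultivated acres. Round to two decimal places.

Σ wᵢ·y = 590×34 + 790×64 + 580×59 + 1350×40 + 1830×55 + 810×46 + 1070×54 + 240×76 + 810×42 + 660×6 + 2340×87 + 110×18
  = 20060 + 50560 + 34220 + 54000 + 100650 + 37260 + 57780 + 18240 + 34020 + 3960 + 203580 + 1980 = 616310
Σ wᵢ·x = 565×34 + 485×64 + 385×59 + 425×40 + 195×55 + 365×46 + 130×54 + 45×76 + 10×42 + 170×6 + 295×87 + 425×18
  = 19210 + 31040 + 22715 + 17000 + 10725 + 16790 + 7020 + 3420 + 420 + 1020 + 25665 + 7650 = 162675
Ratio = 616310 / 162675 = 3.7885969

3.79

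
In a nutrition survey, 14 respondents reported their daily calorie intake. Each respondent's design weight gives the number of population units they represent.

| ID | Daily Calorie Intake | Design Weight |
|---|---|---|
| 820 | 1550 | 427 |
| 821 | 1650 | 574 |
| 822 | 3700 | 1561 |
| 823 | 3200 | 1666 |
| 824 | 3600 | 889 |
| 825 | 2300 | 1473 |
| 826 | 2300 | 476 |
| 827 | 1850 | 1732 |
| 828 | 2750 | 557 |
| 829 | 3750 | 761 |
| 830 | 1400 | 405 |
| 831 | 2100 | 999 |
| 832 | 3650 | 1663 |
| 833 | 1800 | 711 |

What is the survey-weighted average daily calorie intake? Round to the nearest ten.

2740

Weighted sum = 38003300
Sum of weights = 13894
Weighted mean = 38003300 / 13894 = 2735.231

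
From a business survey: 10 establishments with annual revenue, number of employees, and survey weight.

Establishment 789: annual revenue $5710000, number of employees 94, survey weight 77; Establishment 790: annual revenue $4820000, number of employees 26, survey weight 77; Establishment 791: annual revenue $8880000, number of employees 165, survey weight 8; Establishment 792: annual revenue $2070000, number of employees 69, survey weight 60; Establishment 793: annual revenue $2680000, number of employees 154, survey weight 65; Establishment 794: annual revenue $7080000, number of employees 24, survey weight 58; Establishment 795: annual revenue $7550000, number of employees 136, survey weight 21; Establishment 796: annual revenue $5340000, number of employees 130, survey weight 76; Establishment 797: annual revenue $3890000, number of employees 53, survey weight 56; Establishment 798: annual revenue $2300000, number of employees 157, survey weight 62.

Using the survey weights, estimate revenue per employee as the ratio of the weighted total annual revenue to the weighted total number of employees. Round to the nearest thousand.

49000

Σ wᵢ·y = 5710000×77 + 4820000×77 + 8880000×8 + 2070000×60 + 2680000×65 + 7080000×58 + 7550000×21 + 5340000×76 + 3890000×56 + 2300000×62
  = 439670000 + 371140000 + 71040000 + 124200000 + 174200000 + 410640000 + 158550000 + 405840000 + 217840000 + 142600000 = 2515720000
Σ wᵢ·x = 51540
Ratio = 2515720000 / 51540 = 48811.021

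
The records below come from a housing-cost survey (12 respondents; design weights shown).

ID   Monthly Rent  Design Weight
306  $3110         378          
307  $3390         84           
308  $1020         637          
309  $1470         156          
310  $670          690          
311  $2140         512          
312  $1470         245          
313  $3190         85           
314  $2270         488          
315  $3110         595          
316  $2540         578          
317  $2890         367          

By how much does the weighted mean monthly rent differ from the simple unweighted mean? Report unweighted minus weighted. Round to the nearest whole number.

192

Unweighted sum = 3110 + 3390 + 1020 + 1470 + 670 + 2140 + 1470 + 3190 + 2270 + 3110 + 2540 + 2890 = 27270
Unweighted mean = 27270 / 12 = 2272.5
Weighted sum = 3110×378 + 3390×84 + 1020×637 + 1470×156 + 670×690 + 2140×512 + 1470×245 + 3190×85 + 2270×488 + 3110×595 + 2540×578 + 2890×367
  = 10015640
Sum of weights = 378 + 84 + 637 + 156 + 690 + 512 + 245 + 85 + 488 + 595 + 578 + 367 = 4815
Weighted mean = 10015640 / 4815 = 2080.0914
Difference (unweighted minus weighted) = 192.40862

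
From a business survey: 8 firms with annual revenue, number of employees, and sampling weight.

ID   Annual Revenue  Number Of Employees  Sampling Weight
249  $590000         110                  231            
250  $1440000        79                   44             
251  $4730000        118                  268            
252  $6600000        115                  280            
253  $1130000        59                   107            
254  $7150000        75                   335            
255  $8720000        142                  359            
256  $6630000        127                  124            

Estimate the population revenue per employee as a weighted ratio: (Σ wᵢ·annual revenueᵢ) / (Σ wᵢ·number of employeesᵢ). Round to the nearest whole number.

51259

Σ wᵢ·y = 590000×231 + 1440000×44 + 4730000×268 + 6600000×280 + 1130000×107 + 7150000×335 + 8720000×359 + 6630000×124
  = 136290000 + 63360000 + 1267640000 + 1848000000 + 120910000 + 2395250000 + 3130480000 + 822120000 = 9784050000
Σ wᵢ·x = 110×231 + 79×44 + 118×268 + 115×280 + 59×107 + 75×335 + 142×359 + 127×124
  = 25410 + 3476 + 31624 + 32200 + 6313 + 25125 + 50978 + 15748 = 190874
Ratio = 9784050000 / 190874 = 51259.208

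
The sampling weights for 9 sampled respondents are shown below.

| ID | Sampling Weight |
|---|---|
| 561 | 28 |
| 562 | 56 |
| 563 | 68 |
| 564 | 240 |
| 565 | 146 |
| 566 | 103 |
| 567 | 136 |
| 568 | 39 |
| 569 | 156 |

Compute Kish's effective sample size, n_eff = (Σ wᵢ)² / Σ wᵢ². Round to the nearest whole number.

Σ wᵢ = 28 + 56 + 68 + 240 + 146 + 103 + 136 + 39 + 156 = 972
Σ wᵢ² = 784 + 3136 + 4624 + 57600 + 21316 + 10609 + 18496 + 1521 + 24336 = 142422
n_eff = 972² / 142422 = 944784 / 142422 = 6.6336942

7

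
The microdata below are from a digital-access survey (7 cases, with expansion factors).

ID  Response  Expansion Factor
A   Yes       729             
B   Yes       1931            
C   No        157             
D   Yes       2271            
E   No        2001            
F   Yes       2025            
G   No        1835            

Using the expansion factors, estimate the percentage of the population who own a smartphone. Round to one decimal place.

63.5

Sum of weights for 'Yes' = 729 + 1931 + 2271 + 2025 = 6956
Total weight = 10949
Weighted proportion = 6956 / 10949 = 0.63530916 → 63.530916%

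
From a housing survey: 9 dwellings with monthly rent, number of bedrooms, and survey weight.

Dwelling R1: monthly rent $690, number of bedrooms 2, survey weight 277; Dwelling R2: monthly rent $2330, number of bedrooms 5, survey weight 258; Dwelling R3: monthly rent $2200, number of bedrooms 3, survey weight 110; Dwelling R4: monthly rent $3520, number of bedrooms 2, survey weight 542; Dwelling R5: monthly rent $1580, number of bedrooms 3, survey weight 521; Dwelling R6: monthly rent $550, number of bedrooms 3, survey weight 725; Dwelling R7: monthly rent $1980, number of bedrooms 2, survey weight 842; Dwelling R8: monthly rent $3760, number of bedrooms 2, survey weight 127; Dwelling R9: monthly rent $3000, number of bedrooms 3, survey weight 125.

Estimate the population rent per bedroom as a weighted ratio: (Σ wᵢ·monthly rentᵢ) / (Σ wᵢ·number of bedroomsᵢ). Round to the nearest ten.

Σ wᵢ·y = 690×277 + 2330×258 + 2200×110 + 3520×542 + 1580×521 + 550×725 + 1980×842 + 3760×127 + 3000×125
  = 191130 + 601140 + 242000 + 1907840 + 823180 + 398750 + 1667160 + 477520 + 375000 = 6683720
Σ wᵢ·x = 2×277 + 5×258 + 3×110 + 2×542 + 3×521 + 3×725 + 2×842 + 2×127 + 3×125
  = 9309
Ratio = 6683720 / 9309 = 717.98475

720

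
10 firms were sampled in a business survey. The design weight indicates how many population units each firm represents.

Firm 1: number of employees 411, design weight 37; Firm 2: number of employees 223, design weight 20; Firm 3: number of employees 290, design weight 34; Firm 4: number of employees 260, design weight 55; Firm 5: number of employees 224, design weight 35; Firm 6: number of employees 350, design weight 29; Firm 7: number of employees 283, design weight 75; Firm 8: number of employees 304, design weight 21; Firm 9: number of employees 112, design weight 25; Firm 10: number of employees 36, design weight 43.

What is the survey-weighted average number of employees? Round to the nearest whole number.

Weighted sum = 93774
Sum of weights = 37 + 20 + 34 + 55 + 35 + 29 + 75 + 21 + 25 + 43 = 374
Weighted mean = 93774 / 374 = 250.73262

251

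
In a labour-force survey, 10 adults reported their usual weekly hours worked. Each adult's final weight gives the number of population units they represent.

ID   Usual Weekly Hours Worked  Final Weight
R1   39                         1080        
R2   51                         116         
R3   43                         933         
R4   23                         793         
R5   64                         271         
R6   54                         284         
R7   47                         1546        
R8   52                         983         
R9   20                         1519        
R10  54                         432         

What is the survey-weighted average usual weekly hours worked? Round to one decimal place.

39.8

Weighted sum = 39×1080 + 51×116 + 43×933 + 23×793 + 64×271 + 54×284 + 47×1546 + 52×983 + 20×1519 + 54×432
  = 42120 + 5916 + 40119 + 18239 + 17344 + 15336 + 72662 + 51116 + 30380 + 23328 = 316560
Sum of weights = 1080 + 116 + 933 + 793 + 271 + 284 + 1546 + 983 + 1519 + 432 = 7957
Weighted mean = 316560 / 7957 = 39.783838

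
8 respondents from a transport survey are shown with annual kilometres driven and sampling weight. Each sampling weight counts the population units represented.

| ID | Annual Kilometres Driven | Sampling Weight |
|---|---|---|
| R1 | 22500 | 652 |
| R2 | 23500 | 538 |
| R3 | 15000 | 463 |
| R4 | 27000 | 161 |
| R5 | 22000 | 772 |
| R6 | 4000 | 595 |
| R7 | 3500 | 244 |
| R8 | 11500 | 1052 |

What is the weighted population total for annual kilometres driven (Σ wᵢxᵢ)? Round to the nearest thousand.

Weighted total = 22500×652 + 23500×538 + 15000×463 + 27000×161 + 22000×772 + 4000×595 + 3500×244 + 11500×1052
  = 70921000

70921000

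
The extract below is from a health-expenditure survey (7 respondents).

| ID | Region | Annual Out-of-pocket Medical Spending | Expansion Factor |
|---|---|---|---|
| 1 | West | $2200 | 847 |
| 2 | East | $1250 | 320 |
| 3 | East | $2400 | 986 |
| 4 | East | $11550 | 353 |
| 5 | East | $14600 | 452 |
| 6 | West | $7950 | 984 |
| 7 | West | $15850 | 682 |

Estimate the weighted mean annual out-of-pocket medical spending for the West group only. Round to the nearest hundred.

West rows: 1, 6, 7
Weighted sum = 2200×847 + 7950×984 + 15850×682
  = 1863400 + 7822800 + 10809700 = 20495900
Sum of weights = 847 + 984 + 682 = 2513
Weighted mean = 20495900 / 2513 = 8155.9491

8200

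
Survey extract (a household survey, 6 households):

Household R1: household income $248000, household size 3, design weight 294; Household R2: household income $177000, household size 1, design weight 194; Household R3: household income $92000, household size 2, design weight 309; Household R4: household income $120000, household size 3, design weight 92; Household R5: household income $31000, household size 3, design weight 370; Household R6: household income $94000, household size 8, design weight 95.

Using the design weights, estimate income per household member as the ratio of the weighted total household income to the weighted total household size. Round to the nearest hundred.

43500

Σ wᵢ·y = 248000×294 + 177000×194 + 92000×309 + 120000×92 + 31000×370 + 94000×95
  = 72912000 + 34338000 + 28428000 + 11040000 + 11470000 + 8930000 = 167118000
Σ wᵢ·x = 3×294 + 1×194 + 2×309 + 3×92 + 3×370 + 8×95
  = 3840
Ratio = 167118000 / 3840 = 43520.312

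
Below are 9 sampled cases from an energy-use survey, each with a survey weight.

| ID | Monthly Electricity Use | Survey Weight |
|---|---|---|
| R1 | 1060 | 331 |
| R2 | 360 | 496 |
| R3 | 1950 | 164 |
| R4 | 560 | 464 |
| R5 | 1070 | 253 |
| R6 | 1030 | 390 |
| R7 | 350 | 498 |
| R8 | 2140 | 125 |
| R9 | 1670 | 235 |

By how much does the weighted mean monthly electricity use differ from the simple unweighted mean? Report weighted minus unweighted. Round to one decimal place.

Unweighted sum = 1060 + 360 + 1950 + 560 + 1070 + 1030 + 350 + 2140 + 1670 = 10190
Unweighted mean = 10190 / 9 = 1132.2222
Weighted sum = 1060×331 + 360×496 + 1950×164 + 560×464 + 1070×253 + 1030×390 + 350×498 + 2140×125 + 1670×235
  = 2615720
Sum of weights = 2956
Weighted mean = 2615720 / 2956 = 884.88498
Difference (weighted minus unweighted) = -247.33724

-247.3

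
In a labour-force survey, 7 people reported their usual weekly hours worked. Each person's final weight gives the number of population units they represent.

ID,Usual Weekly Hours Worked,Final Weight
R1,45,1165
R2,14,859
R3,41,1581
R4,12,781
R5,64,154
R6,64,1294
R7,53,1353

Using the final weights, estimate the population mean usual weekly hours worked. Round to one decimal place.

42.2

Weighted sum = 45×1165 + 14×859 + 41×1581 + 12×781 + 64×154 + 64×1294 + 53×1353
  = 303025
Sum of weights = 1165 + 859 + 1581 + 781 + 154 + 1294 + 1353 = 7187
Weighted mean = 303025 / 7187 = 42.162933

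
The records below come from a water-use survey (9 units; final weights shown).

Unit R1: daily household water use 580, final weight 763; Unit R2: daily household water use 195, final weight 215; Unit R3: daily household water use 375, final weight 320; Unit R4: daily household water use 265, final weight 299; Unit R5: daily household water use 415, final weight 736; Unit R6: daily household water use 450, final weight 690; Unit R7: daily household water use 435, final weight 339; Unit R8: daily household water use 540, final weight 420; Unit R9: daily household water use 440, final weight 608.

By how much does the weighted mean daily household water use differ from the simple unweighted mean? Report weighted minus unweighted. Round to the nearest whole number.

32

Unweighted sum = 580 + 195 + 375 + 265 + 415 + 450 + 435 + 540 + 440 = 3695
Unweighted mean = 3695 / 9 = 410.55556
Weighted sum = 580×763 + 195×215 + 375×320 + 265×299 + 415×736 + 450×690 + 435×339 + 540×420 + 440×608
  = 1941425
Sum of weights = 763 + 215 + 320 + 299 + 736 + 690 + 339 + 420 + 608 = 4390
Weighted mean = 1941425 / 4390 = 442.23804
Difference (weighted minus unweighted) = 31.682485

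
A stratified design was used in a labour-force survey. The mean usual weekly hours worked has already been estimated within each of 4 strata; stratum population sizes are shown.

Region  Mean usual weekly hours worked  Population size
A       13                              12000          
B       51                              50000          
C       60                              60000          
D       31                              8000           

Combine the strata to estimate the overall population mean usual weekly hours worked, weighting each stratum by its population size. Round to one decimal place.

50.4

Σ Nₕ·x̄ₕ = 13×12000 + 51×50000 + 60×60000 + 31×8000
  = 6554000
Σ Nₕ = 130000
Overall mean = 6554000 / 130000 = 50.415385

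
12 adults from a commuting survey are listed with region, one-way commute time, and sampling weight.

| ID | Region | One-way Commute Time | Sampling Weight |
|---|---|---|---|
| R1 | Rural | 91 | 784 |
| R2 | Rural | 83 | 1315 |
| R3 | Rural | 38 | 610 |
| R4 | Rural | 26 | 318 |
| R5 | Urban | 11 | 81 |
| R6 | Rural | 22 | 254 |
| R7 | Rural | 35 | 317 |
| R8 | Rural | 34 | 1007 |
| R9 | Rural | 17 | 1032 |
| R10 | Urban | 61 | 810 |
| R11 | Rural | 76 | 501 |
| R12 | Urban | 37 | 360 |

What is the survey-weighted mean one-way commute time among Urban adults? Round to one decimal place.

50.9

Urban rows: R5, R10, R12
Weighted sum = 11×81 + 61×810 + 37×360
  = 891 + 49410 + 13320 = 63621
Sum of weights = 81 + 810 + 360 = 1251
Weighted mean = 63621 / 1251 = 50.856115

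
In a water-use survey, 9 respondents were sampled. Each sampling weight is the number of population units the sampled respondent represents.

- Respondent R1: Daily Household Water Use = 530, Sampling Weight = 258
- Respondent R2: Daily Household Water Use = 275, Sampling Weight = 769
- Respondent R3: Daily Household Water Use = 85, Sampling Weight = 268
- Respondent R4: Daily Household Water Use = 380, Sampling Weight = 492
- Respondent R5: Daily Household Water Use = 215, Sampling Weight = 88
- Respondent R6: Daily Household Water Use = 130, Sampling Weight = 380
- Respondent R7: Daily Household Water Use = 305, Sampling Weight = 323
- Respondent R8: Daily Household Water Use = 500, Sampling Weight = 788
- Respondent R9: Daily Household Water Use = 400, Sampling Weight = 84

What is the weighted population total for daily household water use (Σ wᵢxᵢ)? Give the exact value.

1152390

Weighted total = 530×258 + 275×769 + 85×268 + 380×492 + 215×88 + 130×380 + 305×323 + 500×788 + 400×84
  = 136740 + 211475 + 22780 + 186960 + 18920 + 49400 + 98515 + 394000 + 33600 = 1152390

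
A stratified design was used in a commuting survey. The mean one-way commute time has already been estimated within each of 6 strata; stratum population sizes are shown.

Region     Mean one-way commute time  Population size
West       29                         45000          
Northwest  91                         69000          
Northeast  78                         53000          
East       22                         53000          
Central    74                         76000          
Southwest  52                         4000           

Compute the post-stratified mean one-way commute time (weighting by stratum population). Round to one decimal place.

62.4

Σ Nₕ·x̄ₕ = 29×45000 + 91×69000 + 78×53000 + 22×53000 + 74×76000 + 52×4000
  = 18716000
Σ Nₕ = 300000
Overall mean = 18716000 / 300000 = 62.386667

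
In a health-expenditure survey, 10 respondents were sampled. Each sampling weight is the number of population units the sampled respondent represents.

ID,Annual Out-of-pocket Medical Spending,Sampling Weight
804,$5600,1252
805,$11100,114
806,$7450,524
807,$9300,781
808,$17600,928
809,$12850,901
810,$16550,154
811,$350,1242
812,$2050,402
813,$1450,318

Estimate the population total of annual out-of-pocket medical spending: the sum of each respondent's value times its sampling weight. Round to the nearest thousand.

Weighted total = 5600×1252 + 11100×114 + 7450×524 + 9300×781 + 17600×928 + 12850×901 + 16550×154 + 350×1242 + 2050×402 + 1450×318
  = 7011200 + 1265400 + 3903800 + 7263300 + 16332800 + 11577850 + 2548700 + 434700 + 824100 + 461100 = 51622950

51623000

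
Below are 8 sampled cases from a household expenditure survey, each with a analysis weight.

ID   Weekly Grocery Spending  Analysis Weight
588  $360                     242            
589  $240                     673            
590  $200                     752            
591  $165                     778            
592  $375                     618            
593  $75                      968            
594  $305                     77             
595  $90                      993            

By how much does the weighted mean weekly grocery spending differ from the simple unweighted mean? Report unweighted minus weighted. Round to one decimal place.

Unweighted sum = 360 + 240 + 200 + 165 + 375 + 75 + 305 + 90 = 1810
Unweighted mean = 1810 / 8 = 226.25
Weighted sum = 360×242 + 240×673 + 200×752 + 165×778 + 375×618 + 75×968 + 305×77 + 90×993
  = 87120 + 161520 + 150400 + 128370 + 231750 + 72600 + 23485 + 89370 = 944615
Sum of weights = 242 + 673 + 752 + 778 + 618 + 968 + 77 + 993 = 5101
Weighted mean = 944615 / 5101 = 185.18232
Difference (unweighted minus weighted) = 41.067683

41.1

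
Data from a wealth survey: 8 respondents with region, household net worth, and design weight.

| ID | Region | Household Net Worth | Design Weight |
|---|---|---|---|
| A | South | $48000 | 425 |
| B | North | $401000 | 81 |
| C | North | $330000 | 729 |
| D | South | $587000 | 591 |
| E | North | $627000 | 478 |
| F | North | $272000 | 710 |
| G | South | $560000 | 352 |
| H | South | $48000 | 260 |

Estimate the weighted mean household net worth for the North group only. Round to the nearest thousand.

383000

North rows: B, C, E, F
Weighted sum = 765877000
Sum of weights = 81 + 729 + 478 + 710 = 1998
Weighted mean = 765877000 / 1998 = 383321.82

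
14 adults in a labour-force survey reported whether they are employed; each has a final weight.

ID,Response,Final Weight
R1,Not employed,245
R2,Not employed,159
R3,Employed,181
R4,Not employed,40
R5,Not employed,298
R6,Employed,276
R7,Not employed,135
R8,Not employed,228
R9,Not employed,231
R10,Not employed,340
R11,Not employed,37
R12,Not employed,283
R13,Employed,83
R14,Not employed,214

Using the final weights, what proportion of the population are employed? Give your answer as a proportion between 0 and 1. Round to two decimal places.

0.20

Sum of weights for 'Employed' = 181 + 276 + 83 = 540
Total weight = 2750
Weighted proportion = 540 / 2750 = 0.19636364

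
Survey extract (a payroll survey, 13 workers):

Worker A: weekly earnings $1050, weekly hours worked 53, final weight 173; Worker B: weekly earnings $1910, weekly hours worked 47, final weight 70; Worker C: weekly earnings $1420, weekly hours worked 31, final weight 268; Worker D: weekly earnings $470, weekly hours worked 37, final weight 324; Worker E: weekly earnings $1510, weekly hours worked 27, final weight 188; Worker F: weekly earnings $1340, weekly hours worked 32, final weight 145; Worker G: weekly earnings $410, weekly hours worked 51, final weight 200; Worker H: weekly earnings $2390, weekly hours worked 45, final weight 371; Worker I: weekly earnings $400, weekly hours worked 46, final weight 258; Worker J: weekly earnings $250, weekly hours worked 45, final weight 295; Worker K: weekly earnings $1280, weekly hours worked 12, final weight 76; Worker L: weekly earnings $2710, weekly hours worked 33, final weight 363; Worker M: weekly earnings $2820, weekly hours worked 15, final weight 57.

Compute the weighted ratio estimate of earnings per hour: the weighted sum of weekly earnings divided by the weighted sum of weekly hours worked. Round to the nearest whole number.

Σ wᵢ·y = 3713760
Σ wᵢ·x = 108255
Ratio = 3713760 / 108255 = 34.305667

34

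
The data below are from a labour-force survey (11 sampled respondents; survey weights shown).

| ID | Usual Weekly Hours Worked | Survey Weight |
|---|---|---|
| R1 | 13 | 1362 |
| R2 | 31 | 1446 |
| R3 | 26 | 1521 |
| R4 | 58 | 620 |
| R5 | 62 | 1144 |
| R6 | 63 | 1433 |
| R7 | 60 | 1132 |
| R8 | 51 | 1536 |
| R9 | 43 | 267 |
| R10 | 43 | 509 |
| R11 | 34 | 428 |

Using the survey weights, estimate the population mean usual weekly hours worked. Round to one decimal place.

43.3

Weighted sum = 13×1362 + 31×1446 + 26×1521 + 58×620 + 62×1144 + 63×1433 + 60×1132 + 51×1536 + 43×267 + 43×509 + 34×428
  = 493421
Sum of weights = 1362 + 1446 + 1521 + 620 + 1144 + 1433 + 1132 + 1536 + 267 + 509 + 428 = 11398
Weighted mean = 493421 / 11398 = 43.290139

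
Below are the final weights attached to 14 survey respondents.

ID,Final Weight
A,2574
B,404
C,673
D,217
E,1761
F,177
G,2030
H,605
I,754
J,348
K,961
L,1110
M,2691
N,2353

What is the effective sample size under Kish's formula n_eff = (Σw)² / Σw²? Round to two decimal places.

Σ wᵢ = 16658
Σ wᵢ² = 30531416
n_eff = 16658² / 30531416 = 277488964 / 30531416 = 9.0886372

9.09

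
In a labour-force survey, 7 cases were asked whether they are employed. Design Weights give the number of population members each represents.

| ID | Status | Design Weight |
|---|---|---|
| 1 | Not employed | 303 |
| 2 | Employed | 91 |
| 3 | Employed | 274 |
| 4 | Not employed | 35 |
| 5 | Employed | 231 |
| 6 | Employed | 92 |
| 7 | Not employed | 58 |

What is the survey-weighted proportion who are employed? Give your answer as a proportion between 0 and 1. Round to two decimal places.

0.63

Sum of weights for 'Employed' = 91 + 274 + 231 + 92 = 688
Total weight = 303 + 91 + 274 + 35 + 231 + 92 + 58 = 1084
Weighted proportion = 688 / 1084 = 0.63468635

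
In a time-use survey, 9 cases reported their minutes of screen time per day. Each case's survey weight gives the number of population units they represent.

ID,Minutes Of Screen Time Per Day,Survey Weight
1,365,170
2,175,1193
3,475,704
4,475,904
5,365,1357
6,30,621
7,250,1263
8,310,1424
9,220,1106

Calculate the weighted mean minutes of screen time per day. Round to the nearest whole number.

Weighted sum = 2549070
Sum of weights = 170 + 1193 + 704 + 904 + 1357 + 621 + 1263 + 1424 + 1106 = 8742
Weighted mean = 2549070 / 8742 = 291.58888

292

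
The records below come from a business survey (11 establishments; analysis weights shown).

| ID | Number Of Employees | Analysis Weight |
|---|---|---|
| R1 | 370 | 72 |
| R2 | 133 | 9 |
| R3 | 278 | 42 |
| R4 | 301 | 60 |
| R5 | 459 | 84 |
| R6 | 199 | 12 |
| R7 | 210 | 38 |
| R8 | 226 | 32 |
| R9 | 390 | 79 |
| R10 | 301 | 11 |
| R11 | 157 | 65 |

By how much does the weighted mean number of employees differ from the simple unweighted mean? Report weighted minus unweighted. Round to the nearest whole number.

39

Unweighted sum = 370 + 133 + 278 + 301 + 459 + 199 + 210 + 226 + 390 + 301 + 157 = 3024
Unweighted mean = 3024 / 11 = 274.90909
Weighted sum = 370×72 + 133×9 + 278×42 + 301×60 + 459×84 + 199×12 + 210×38 + 226×32 + 390×79 + 301×11 + 157×65
  = 26640 + 1197 + 11676 + 18060 + 38556 + 2388 + 7980 + 7232 + 30810 + 3311 + 10205 = 158055
Sum of weights = 72 + 9 + 42 + 60 + 84 + 12 + 38 + 32 + 79 + 11 + 65 = 504
Weighted mean = 158055 / 504 = 313.60119
Difference (weighted minus unweighted) = 38.6921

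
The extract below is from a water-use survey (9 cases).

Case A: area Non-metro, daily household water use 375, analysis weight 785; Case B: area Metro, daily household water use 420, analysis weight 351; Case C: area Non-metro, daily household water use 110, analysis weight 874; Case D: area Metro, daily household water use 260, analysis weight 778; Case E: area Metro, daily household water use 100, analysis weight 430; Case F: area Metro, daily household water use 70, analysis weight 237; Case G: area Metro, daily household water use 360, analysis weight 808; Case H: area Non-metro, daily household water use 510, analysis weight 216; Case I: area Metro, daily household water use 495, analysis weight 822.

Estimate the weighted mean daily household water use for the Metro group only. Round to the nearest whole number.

Metro rows: B, D, E, F, G, I
Weighted sum = 420×351 + 260×778 + 100×430 + 70×237 + 360×808 + 495×822
  = 147420 + 202280 + 43000 + 16590 + 290880 + 406890 = 1107060
Sum of weights = 351 + 778 + 430 + 237 + 808 + 822 = 3426
Weighted mean = 1107060 / 3426 = 323.13485

323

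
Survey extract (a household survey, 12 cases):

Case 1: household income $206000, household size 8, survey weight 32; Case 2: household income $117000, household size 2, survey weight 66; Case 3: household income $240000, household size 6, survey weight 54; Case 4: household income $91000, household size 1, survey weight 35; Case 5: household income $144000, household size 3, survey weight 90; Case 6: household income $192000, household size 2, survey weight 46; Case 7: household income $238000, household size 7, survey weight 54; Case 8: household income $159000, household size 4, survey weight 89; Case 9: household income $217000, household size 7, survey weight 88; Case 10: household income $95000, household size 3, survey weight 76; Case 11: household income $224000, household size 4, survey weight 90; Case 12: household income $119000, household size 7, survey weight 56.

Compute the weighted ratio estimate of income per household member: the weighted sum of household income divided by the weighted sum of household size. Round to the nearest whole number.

38498

Σ wᵢ·y = 206000×32 + 117000×66 + 240000×54 + 91000×35 + 144000×90 + 192000×46 + 238000×54 + 159000×89 + 217000×88 + 95000×76 + 224000×90 + 119000×56
  = 6592000 + 7722000 + 12960000 + 3185000 + 12960000 + 8832000 + 12852000 + 14151000 + 19096000 + 7220000 + 20160000 + 6664000 = 132394000
Σ wᵢ·x = 8×32 + 2×66 + 6×54 + 1×35 + 3×90 + 2×46 + 7×54 + 4×89 + 7×88 + 3×76 + 4×90 + 7×56
  = 3439
Ratio = 132394000 / 3439 = 38497.819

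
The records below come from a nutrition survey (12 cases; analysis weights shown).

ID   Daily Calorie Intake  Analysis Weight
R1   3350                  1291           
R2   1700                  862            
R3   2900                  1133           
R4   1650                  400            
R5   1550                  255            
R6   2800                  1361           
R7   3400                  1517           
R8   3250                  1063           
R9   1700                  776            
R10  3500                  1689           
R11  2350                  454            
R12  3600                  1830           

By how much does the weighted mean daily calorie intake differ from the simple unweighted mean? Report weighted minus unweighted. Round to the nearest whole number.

Unweighted sum = 3350 + 1700 + 2900 + 1650 + 1550 + 2800 + 3400 + 3250 + 1700 + 3500 + 2350 + 3600 = 31750
Unweighted mean = 31750 / 12 = 2645.8333
Weighted sum = 3350×1291 + 1700×862 + 2900×1133 + 1650×400 + 1550×255 + 2800×1361 + 3400×1517 + 3250×1063 + 1700×776 + 3500×1689 + 2350×454 + 3600×1830
  = 4324850 + 1465400 + 3285700 + 660000 + 395250 + 3810800 + 5157800 + 3454750 + 1319200 + 5911500 + 1066900 + 6588000 = 37440150
Sum of weights = 1291 + 862 + 1133 + 400 + 255 + 1361 + 1517 + 1063 + 776 + 1689 + 454 + 1830 = 12631
Weighted mean = 37440150 / 12631 = 2964.1477
Difference (weighted minus unweighted) = 318.3144

318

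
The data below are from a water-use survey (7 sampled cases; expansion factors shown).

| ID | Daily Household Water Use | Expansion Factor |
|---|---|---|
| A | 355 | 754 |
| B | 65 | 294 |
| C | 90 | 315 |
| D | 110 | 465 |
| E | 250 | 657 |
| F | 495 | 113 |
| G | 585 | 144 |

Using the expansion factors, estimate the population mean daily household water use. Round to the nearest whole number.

Weighted sum = 355×754 + 65×294 + 90×315 + 110×465 + 250×657 + 495×113 + 585×144
  = 670705
Sum of weights = 754 + 294 + 315 + 465 + 657 + 113 + 144 = 2742
Weighted mean = 670705 / 2742 = 244.6043

245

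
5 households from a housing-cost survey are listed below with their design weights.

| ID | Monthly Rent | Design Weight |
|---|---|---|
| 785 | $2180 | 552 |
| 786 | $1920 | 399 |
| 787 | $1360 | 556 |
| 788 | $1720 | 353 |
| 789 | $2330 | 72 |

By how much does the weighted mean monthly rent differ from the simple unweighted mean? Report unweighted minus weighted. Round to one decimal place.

Unweighted sum = 2180 + 1920 + 1360 + 1720 + 2330 = 9510
Unweighted mean = 9510 / 5 = 1902
Weighted sum = 2180×552 + 1920×399 + 1360×556 + 1720×353 + 2330×72
  = 1203360 + 766080 + 756160 + 607160 + 167760 = 3500520
Sum of weights = 552 + 399 + 556 + 353 + 72 = 1932
Weighted mean = 3500520 / 1932 = 1811.8634
Difference (unweighted minus weighted) = 90.136646

90.1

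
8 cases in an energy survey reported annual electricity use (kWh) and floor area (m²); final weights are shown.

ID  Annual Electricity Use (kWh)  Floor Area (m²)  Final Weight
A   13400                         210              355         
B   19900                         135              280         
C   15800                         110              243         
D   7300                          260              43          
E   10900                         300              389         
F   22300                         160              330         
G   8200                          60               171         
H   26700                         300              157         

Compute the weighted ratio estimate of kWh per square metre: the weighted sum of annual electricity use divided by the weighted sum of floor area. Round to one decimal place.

84.0

Σ wᵢ·y = 13400×355 + 19900×280 + 15800×243 + 7300×43 + 10900×389 + 22300×330 + 8200×171 + 26700×157
  = 31675500
Σ wᵢ·x = 210×355 + 135×280 + 110×243 + 260×43 + 300×389 + 160×330 + 60×171 + 300×157
  = 74550 + 37800 + 26730 + 11180 + 116700 + 52800 + 10260 + 47100 = 377120
Ratio = 31675500 / 377120 = 83.993159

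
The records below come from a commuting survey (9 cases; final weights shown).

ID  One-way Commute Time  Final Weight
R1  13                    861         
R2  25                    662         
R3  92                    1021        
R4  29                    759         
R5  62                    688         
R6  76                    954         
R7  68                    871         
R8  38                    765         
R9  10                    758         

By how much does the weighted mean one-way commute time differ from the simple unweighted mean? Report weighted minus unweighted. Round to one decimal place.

2.4

Unweighted sum = 13 + 25 + 92 + 29 + 62 + 76 + 68 + 38 + 10 = 413
Unweighted mean = 413 / 9 = 45.888889
Weighted sum = 13×861 + 25×662 + 92×1021 + 29×759 + 62×688 + 76×954 + 68×871 + 38×765 + 10×758
  = 354724
Sum of weights = 861 + 662 + 1021 + 759 + 688 + 954 + 871 + 765 + 758 = 7339
Weighted mean = 354724 / 7339 = 48.334105
Difference (weighted minus unweighted) = 2.4452166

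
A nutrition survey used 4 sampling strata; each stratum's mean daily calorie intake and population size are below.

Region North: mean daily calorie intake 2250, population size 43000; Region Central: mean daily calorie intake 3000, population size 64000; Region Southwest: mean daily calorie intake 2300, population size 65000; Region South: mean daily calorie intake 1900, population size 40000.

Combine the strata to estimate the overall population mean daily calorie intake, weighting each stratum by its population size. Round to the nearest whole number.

Σ Nₕ·x̄ₕ = 2250×43000 + 3000×64000 + 2300×65000 + 1900×40000
  = 96750000 + 192000000 + 149500000 + 76000000 = 514250000
Σ Nₕ = 43000 + 64000 + 65000 + 40000 = 212000
Overall mean = 514250000 / 212000 = 2425.7075

2426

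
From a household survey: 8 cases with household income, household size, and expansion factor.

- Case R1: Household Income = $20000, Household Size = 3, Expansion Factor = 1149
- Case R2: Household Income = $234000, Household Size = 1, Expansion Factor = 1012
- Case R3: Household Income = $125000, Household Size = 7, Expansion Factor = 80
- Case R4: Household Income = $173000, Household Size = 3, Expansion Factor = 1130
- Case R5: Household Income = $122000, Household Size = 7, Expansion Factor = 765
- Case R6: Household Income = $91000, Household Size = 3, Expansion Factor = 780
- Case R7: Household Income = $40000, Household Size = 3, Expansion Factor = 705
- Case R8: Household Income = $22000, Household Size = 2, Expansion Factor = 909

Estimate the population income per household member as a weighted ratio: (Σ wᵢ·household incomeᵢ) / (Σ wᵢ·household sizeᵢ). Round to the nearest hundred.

Σ wᵢ·y = 20000×1149 + 234000×1012 + 125000×80 + 173000×1130 + 122000×765 + 91000×780 + 40000×705 + 22000×909
  = 22980000 + 236808000 + 10000000 + 195490000 + 93330000 + 70980000 + 28200000 + 19998000 = 677786000
Σ wᵢ·x = 3×1149 + 1×1012 + 7×80 + 3×1130 + 7×765 + 3×780 + 3×705 + 2×909
  = 20037
Ratio = 677786000 / 20037 = 33826.721

33800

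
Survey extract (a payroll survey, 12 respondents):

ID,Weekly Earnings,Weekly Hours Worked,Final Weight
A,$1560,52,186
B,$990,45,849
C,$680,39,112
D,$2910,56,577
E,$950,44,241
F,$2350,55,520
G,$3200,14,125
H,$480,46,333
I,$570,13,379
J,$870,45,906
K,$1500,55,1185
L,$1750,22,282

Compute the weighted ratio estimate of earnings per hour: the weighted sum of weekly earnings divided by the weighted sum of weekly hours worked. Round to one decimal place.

31.7

Σ wᵢ·y = 1560×186 + 990×849 + 680×112 + 2910×577 + 950×241 + 2350×520 + 3200×125 + 480×333 + 570×379 + 870×906 + 1500×1185 + 1750×282
  = 290160 + 840510 + 76160 + 1679070 + 228950 + 1222000 + 400000 + 159840 + 216030 + 788220 + 1777500 + 493500 = 8171940
Σ wᵢ·x = 52×186 + 45×849 + 39×112 + 56×577 + 44×241 + 55×520 + 14×125 + 46×333 + 13×379 + 45×906 + 55×1185 + 22×282
  = 9672 + 38205 + 4368 + 32312 + 10604 + 28600 + 1750 + 15318 + 4927 + 40770 + 65175 + 6204 = 257905
Ratio = 8171940 / 257905 = 31.685853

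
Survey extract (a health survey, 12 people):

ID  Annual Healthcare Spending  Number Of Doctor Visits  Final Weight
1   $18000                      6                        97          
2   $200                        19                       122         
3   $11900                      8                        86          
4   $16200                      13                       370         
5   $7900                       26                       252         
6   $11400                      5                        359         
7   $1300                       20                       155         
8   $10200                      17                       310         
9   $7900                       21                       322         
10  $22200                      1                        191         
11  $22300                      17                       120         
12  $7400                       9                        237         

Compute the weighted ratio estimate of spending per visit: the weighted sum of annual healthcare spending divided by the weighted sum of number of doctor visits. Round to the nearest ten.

810

Σ wᵢ·y = 18000×97 + 200×122 + 11900×86 + 16200×370 + 7900×252 + 11400×359 + 1300×155 + 10200×310 + 7900×322 + 22200×191 + 22300×120 + 7400×237
  = 1746000 + 24400 + 1023400 + 5994000 + 1990800 + 4092600 + 201500 + 3162000 + 2543800 + 4240200 + 2676000 + 1753800 = 29448500
Σ wᵢ·x = 6×97 + 19×122 + 8×86 + 13×370 + 26×252 + 5×359 + 20×155 + 17×310 + 21×322 + 1×191 + 17×120 + 9×237
  = 582 + 2318 + 688 + 4810 + 6552 + 1795 + 3100 + 5270 + 6762 + 191 + 2040 + 2133 = 36241
Ratio = 29448500 / 36241 = 812.57416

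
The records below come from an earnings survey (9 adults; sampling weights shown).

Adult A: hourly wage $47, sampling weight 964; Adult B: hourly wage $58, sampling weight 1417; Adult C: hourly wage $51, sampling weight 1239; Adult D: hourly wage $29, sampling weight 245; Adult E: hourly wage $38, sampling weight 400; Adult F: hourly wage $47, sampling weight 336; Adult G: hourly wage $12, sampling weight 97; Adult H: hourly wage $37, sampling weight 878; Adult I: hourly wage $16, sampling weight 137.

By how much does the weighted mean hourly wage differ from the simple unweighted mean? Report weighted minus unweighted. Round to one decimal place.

Unweighted sum = 335
Unweighted mean = 335 / 9 = 37.222222
Weighted sum = 47×964 + 58×1417 + 51×1239 + 29×245 + 38×400 + 47×336 + 12×97 + 37×878 + 16×137
  = 45308 + 82186 + 63189 + 7105 + 15200 + 15792 + 1164 + 32486 + 2192 = 264622
Sum of weights = 964 + 1417 + 1239 + 245 + 400 + 336 + 97 + 878 + 137 = 5713
Weighted mean = 264622 / 5713 = 46.319272
Difference (weighted minus unweighted) = 9.0970496

9.1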